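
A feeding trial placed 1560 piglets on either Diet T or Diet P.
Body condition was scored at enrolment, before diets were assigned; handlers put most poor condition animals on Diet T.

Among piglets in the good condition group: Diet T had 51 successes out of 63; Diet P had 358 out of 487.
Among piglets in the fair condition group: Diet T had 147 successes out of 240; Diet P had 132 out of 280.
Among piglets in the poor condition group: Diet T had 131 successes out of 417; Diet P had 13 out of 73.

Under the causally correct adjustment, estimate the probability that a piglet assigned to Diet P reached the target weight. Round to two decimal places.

0.47

The starting body condition-specific comparison favours Diet T throughout, but the pooled figures favour Diet P. The question is whether to condition on starting body condition.
Starting body condition satisfies the back-door criterion: it is not a descendant of the diet, and it blocks the spurious path from diet to outcome. Adjusting for it (i.e., using the within-starting body condition rates) gives the causal effect.
Standardising Diet P to the population starting body condition mix: 0.353·358/487 + 0.333·132/280 + 0.314·13/73 = 0.472.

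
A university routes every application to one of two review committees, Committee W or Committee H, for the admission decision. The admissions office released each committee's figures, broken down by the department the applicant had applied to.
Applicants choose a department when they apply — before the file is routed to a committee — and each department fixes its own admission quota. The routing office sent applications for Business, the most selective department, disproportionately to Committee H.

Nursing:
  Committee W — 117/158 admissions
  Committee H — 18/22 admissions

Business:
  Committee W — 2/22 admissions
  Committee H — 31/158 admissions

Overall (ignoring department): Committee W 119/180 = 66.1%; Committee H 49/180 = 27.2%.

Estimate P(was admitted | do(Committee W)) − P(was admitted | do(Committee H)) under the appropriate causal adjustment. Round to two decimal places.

-0.09

Department is set before the review committee has any effect — it is not caused by the review committee — and it independently drives the outcome. That makes it a confounder, so the causal comparison is within department levels.
Adjusting over the population distribution of department: 0.500·(0.741−0.818) + 0.500·(0.091−0.196) = -0.091.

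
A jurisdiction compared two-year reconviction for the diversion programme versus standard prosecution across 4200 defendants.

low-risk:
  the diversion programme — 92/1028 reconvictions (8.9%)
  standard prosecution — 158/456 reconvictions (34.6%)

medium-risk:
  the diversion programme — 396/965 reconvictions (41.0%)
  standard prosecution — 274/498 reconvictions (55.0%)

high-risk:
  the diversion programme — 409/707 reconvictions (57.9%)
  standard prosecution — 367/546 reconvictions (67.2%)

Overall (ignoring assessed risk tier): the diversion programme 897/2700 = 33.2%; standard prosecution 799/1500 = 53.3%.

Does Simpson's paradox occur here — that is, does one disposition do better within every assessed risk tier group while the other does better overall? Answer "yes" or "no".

no

Within each assessed risk tier level (low-risk 8.9% vs 34.6%; medium-risk 41.0% vs 55.0%; high-risk 57.9% vs 67.2%), the diversion programme has the lower rate every time. Pooled: 33.2% vs 53.3% — the diversion programme has the lower rate overall. They agree.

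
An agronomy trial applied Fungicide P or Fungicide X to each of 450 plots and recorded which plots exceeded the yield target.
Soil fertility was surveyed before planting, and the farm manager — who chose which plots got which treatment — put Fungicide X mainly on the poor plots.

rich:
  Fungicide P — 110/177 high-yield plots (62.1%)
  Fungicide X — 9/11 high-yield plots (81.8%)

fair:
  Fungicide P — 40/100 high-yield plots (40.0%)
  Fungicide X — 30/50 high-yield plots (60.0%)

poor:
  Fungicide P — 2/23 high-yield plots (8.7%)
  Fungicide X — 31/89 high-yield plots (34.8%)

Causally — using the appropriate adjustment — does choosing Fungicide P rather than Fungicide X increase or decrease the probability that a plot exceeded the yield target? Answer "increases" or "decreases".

decreases

Nothing the fungicide does changes soil fertility; the imbalance is an allocation artefact. With soil fertility also predicting the outcome, the pooled figure is confounded, and the within-stratum comparison is the causal one.
Within each level — rich: 62.1% vs 81.8%; fair: 40.0% vs 60.0%; poor: 8.7% vs 34.8% — Fungicide X is higher every time.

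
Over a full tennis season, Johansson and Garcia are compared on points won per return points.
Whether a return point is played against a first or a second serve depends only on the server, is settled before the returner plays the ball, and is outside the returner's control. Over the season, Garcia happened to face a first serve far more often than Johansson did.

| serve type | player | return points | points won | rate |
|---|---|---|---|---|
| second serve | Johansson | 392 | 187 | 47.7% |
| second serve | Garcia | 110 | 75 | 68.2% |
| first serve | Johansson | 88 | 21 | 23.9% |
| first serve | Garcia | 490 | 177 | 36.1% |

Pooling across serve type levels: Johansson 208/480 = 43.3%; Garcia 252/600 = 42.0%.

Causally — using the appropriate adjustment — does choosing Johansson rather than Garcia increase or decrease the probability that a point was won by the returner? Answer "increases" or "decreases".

Here serve type is a common cause — it drives both which player a case falls under and the outcome. The crude comparison mixes populations; the stratum-specific rates are the causally relevant ones.
Within each level — second serve: 47.7% vs 68.2%; first serve: 23.9% vs 36.1% — Garcia is higher every time.

decreases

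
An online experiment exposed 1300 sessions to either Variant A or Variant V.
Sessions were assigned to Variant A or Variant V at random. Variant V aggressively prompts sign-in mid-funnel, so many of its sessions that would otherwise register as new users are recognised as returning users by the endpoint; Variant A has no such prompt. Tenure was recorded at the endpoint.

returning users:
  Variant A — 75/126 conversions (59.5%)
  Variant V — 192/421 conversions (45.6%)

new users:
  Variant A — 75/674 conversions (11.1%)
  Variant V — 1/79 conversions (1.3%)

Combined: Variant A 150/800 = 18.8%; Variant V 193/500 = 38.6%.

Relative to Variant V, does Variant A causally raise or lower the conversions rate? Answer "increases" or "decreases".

Within every user tenure level Variant A has the higher rate, yet pooled Variant V does — Simpson's reversal.
Stratifying would compare variants among sessions the variants themselves sorted into user tenure groups — a form of selection on an intermediate. The unconditioned pooled rates give the total causal effect.
Pooled: Variant A 18.8% vs Variant V 38.6%; Variant V is higher overall.

decreases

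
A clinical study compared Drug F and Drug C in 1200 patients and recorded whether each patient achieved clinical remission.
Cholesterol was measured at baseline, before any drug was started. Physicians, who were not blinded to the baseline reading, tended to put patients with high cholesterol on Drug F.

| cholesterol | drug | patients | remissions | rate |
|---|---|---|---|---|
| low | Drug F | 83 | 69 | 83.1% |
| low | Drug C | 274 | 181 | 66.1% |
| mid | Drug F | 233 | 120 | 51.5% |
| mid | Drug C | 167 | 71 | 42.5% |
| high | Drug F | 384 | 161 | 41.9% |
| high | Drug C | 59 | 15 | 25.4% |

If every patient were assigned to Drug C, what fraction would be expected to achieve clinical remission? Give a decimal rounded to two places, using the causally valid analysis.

0.43

Since cholesterol is a pre-existing factor (not a product of the drug) and it affects the outcome on its own, it is a confounder. The stratified rates, not the pooled rate, identify the causal effect.
Standardising Drug C to the population cholesterol mix: 0.297·181/274 + 0.333·71/167 + 0.369·15/59 = 0.432.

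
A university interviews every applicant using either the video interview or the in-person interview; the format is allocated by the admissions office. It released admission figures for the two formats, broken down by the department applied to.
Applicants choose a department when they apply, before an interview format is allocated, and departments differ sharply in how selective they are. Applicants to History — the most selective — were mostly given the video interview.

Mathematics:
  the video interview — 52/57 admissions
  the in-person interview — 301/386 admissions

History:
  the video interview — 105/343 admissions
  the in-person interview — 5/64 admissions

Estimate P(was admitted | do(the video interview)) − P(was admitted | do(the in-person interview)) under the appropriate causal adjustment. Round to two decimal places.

+0.18

the video interview is higher inside every department stratum but the in-person interview is higher in aggregate. Whether to stratify depends on how department relates to the interview format.
Nothing the interview format does changes department; the imbalance is an allocation artefact. With department also predicting the outcome, the pooled figure is confounded, and the within-stratum comparison is the causal one.
Adjusting over the population distribution of department: 0.521·(0.912−0.780) + 0.479·(0.306−0.078) = +0.178.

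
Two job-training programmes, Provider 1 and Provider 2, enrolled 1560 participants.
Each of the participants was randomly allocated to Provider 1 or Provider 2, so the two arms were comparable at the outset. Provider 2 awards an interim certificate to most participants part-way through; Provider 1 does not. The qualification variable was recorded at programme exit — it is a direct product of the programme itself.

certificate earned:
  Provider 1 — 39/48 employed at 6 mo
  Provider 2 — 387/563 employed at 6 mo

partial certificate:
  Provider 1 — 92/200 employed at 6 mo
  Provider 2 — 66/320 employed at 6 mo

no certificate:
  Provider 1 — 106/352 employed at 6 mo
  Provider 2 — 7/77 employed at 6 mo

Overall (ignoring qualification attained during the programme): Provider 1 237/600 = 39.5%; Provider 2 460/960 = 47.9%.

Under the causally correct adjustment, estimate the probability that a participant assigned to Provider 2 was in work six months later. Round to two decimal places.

Provider 1 is higher inside every qualification attained during the programme stratum but Provider 2 is higher in aggregate. Whether to stratify depends on how qualification attained during the programme relates to the programme.
Because the programme influences qualification attained during the programme, qualification attained during the programme is a post-treatment mediator, not a confounder. Stratifying on it would bias the estimate; the causal effect is the crude pooled difference.
So P(outcome | do(Provider 2)) is just the pooled rate for Provider 2: 460/960 = 0.479.

0.48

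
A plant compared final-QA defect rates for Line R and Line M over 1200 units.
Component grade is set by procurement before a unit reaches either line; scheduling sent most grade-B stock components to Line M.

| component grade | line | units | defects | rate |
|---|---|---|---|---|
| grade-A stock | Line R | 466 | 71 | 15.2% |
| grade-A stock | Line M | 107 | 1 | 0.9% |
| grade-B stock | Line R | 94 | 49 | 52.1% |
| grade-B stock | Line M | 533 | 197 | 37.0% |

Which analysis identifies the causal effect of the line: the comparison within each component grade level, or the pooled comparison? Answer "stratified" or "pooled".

stratified

Component grade satisfies the back-door criterion: it is not a descendant of the line, and it blocks the spurious path from line to outcome. Adjusting for it (i.e., using the within-component grade rates) gives the causal effect.
Within each level — grade-A stock: 15.2% vs 0.9%; grade-B stock: 52.1% vs 37.0% — Line M is lower every time.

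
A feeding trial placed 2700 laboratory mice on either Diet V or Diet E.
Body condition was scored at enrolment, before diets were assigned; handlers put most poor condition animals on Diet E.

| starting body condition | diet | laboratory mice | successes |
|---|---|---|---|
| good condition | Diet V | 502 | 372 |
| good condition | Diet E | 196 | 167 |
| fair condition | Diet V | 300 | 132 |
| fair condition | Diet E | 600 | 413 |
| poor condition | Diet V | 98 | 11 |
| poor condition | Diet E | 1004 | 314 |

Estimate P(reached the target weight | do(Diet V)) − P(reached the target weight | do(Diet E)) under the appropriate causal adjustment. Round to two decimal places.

Within every starting body condition level Diet E has the higher rate, yet pooled Diet V does — Simpson's reversal.
Here starting body condition is a common cause — it drives both which diet a case falls under and the outcome. The crude comparison mixes populations; the stratum-specific rates are the causally relevant ones.
Adjusting over the population distribution of starting body condition: 0.259·(0.741−0.852) + 0.333·(0.440−0.688) + 0.408·(0.112−0.313) = -0.193.

-0.19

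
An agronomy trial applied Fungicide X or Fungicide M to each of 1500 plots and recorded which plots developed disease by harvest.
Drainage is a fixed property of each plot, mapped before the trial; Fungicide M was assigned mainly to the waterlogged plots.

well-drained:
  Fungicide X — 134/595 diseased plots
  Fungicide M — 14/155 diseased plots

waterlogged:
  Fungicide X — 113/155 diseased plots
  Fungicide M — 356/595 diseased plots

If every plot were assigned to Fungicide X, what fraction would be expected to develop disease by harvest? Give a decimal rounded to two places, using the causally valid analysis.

Field drainage is set before the fungicide has any effect — it is not caused by the fungicide — and it independently drives the outcome. That makes it a confounder, so the causal comparison is within field drainage levels.
Standardising Fungicide X to the population field drainage mix: 0.500·134/595 + 0.500·113/155 = 0.477.

0.48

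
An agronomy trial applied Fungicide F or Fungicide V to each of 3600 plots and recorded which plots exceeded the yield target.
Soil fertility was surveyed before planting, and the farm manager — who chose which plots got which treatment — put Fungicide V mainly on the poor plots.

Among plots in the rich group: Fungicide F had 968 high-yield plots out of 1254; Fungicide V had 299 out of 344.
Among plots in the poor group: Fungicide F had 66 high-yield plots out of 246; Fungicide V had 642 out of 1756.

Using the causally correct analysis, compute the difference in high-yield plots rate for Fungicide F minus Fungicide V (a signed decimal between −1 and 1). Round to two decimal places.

-0.10

Soil fertility is set before the fungicide has any effect — it is not caused by the fungicide — and it independently drives the outcome. That makes it a confounder, so the causal comparison is within soil fertility levels.
Adjusting over the population distribution of soil fertility: 0.444·(0.772−0.869) + 0.556·(0.268−0.366) = -0.097.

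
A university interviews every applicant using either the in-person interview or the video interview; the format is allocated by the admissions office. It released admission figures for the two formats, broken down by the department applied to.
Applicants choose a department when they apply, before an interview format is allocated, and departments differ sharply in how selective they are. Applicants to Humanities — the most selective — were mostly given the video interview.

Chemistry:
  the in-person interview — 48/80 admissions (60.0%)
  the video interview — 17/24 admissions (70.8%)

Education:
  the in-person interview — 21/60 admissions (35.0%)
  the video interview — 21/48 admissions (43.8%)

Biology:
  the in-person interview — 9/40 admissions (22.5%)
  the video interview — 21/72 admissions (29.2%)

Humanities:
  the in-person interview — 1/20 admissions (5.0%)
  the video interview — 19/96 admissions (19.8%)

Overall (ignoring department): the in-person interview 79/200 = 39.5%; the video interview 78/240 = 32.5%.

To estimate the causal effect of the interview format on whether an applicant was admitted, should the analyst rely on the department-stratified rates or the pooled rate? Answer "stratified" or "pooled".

Department satisfies the back-door criterion: it is not a descendant of the interview format, and it blocks the spurious path from interview format to outcome. Adjusting for it (i.e., using the within-department rates) gives the causal effect.
Within each level — Chemistry: 60.0% vs 70.8%; Education: 35.0% vs 43.8%; Biology: 22.5% vs 29.2%; Humanities: 5.0% vs 19.8% — the video interview is higher every time.

stratified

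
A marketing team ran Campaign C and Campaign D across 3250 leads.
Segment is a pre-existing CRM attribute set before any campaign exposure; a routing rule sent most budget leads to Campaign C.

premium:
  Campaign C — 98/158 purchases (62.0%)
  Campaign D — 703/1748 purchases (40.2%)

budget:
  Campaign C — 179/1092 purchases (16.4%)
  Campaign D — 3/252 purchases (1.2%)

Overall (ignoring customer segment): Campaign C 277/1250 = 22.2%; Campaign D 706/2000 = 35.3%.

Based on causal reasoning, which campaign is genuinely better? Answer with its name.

Nothing the campaign does changes customer segment; the imbalance is an allocation artefact. With customer segment also predicting the outcome, the pooled figure is confounded, and the within-stratum comparison is the causal one.
Within each level — premium: 62.0% vs 40.2%; budget: 16.4% vs 1.2% — Campaign C is higher every time.

Campaign C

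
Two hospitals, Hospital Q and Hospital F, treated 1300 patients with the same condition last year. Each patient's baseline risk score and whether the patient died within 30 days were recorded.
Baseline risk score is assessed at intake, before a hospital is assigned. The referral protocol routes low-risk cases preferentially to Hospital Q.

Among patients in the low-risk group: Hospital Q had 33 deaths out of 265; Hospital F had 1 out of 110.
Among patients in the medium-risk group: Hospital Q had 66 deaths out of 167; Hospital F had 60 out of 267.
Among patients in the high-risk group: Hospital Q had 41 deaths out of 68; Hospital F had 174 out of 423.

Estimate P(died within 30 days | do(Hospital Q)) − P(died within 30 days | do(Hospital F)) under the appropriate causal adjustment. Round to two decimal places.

The stratified and pooled comparisons disagree (Hospital F wins within each baseline risk score; Hospital Q wins overall), so the answer turns on the causal role of baseline risk score.
Nothing the hospital does changes baseline risk score; the imbalance is an allocation artefact. With baseline risk score also predicting the outcome, the pooled figure is confounded, and the within-stratum comparison is the causal one.
Adjusting over the population distribution of baseline risk score: 0.288·(0.125−0.009) + 0.334·(0.395−0.225) + 0.378·(0.603−0.411) = +0.163.

+0.16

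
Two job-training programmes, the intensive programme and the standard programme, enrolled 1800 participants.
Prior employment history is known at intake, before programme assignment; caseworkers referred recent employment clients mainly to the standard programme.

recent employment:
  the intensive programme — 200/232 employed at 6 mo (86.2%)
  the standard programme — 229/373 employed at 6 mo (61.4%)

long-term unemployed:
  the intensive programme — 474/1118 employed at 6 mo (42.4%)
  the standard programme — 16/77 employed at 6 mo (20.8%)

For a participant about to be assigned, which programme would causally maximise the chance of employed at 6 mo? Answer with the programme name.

Within every prior employment history level the intensive programme has the higher rate, yet pooled the standard programme does — Simpson's reversal.
Nothing the programme does changes prior employment history; the imbalance is an allocation artefact. With prior employment history also predicting the outcome, the pooled figure is confounded, and the within-stratum comparison is the causal one.
Within each level — recent employment: 86.2% vs 61.4%; long-term unemployed: 42.4% vs 20.8% — the intensive programme is higher every time.

the intensive programme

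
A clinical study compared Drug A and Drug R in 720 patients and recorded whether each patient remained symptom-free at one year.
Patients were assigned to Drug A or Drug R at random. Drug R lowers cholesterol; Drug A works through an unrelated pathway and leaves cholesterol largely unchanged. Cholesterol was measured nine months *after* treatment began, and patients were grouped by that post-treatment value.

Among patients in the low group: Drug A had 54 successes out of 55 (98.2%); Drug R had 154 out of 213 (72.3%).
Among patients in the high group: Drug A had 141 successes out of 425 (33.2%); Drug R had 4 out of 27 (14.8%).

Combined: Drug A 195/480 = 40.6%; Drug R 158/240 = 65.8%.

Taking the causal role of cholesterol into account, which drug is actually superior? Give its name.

Drug R

Drug A is higher inside every cholesterol stratum but Drug R is higher in aggregate. Whether to stratify depends on how cholesterol relates to the drug.
Cholesterol here is a post-treatment variable shaped by the drug; conditioning on it would introduce bias rather than remove it. The overall comparison is the causal one.
Pooled: Drug A 40.6% vs Drug R 65.8%; Drug R is higher overall.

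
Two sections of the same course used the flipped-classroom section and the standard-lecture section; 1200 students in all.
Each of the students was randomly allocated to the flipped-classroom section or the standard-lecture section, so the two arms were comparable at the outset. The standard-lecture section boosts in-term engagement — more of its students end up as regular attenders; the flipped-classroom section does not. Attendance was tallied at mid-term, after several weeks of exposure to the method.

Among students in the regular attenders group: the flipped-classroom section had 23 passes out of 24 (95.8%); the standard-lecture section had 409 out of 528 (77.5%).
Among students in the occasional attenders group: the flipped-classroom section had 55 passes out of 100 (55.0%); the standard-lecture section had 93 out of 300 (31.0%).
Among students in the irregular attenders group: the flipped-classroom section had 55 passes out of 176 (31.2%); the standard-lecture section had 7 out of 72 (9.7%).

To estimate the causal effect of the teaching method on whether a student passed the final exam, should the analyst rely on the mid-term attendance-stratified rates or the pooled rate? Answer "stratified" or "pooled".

pooled

Mid-term attendance is recorded after the teaching method and is itself shifted by it — it sits on the causal path from teaching method to outcome. Conditioning on a mediator would strip out part of the effect we want; the pooled comparison gives the total causal effect.
Pooled: the flipped-classroom section 44.3% vs the standard-lecture section 56.6%; the standard-lecture section is higher overall.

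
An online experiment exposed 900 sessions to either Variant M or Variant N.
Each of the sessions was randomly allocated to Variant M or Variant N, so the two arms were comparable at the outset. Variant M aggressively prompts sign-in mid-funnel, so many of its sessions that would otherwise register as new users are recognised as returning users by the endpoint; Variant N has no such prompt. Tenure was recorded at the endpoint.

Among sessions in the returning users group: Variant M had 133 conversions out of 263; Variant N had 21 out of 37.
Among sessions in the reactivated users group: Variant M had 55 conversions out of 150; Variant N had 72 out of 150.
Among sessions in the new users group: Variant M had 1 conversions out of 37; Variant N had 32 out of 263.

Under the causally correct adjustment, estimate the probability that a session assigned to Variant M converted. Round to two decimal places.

0.42

User tenure here is a post-treatment variable shaped by the variant; conditioning on it would introduce bias rather than remove it. The overall comparison is the causal one.
So P(outcome | do(Variant M)) is just the pooled rate for Variant M: 189/450 = 0.420.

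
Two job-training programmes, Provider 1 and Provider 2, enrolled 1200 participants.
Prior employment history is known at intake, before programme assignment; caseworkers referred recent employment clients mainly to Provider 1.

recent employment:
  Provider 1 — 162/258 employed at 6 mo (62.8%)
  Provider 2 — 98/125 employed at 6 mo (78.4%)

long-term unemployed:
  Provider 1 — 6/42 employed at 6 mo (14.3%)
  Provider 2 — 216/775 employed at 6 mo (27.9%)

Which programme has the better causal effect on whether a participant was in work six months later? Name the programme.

Since prior employment history is a pre-existing factor (not a product of the programme) and it affects the outcome on its own, it is a confounder. The stratified rates, not the pooled rate, identify the causal effect.
Within each level — recent employment: 62.8% vs 78.4%; long-term unemployed: 14.3% vs 27.9% — Provider 2 is higher every time.

Provider 2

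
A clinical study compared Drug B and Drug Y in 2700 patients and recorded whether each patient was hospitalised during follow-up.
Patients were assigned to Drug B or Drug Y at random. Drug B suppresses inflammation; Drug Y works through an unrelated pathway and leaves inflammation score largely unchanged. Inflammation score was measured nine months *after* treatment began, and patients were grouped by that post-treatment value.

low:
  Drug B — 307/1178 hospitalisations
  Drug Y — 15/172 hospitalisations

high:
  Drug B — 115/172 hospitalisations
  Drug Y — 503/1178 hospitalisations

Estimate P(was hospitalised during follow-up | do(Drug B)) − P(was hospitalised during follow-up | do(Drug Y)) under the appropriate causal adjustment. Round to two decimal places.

-0.07

Inflammation score is recorded after the drug and is itself shifted by it — it sits on the causal path from drug to outcome. Conditioning on a mediator would strip out part of the effect we want; the pooled comparison gives the total causal effect.
The causal difference is the pooled difference: 0.313 − 0.384 = -0.071.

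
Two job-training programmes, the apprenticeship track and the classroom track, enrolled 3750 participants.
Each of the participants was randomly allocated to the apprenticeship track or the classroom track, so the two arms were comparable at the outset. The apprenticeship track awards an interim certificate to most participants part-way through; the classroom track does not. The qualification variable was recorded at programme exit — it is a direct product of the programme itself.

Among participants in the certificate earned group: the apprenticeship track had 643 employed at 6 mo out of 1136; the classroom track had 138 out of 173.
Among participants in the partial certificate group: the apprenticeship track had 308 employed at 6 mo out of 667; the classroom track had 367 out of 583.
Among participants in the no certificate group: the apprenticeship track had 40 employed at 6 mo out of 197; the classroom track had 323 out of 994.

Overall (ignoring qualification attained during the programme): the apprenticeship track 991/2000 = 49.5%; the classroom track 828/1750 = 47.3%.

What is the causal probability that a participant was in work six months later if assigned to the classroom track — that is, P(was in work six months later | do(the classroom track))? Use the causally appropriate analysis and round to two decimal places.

0.47

Within every qualification attained during the programme level the classroom track has the higher rate, yet pooled the apprenticeship track does — Simpson's reversal.
Qualification attained during the programme lies on the pathway programme → qualification attained during the programme → outcome, so adjusting for it blocks the indirect effect. For the total causal effect of programme, use the unadjusted pooled rates.
So P(outcome | do(the classroom track)) is just the pooled rate for the classroom track: 828/1750 = 0.473.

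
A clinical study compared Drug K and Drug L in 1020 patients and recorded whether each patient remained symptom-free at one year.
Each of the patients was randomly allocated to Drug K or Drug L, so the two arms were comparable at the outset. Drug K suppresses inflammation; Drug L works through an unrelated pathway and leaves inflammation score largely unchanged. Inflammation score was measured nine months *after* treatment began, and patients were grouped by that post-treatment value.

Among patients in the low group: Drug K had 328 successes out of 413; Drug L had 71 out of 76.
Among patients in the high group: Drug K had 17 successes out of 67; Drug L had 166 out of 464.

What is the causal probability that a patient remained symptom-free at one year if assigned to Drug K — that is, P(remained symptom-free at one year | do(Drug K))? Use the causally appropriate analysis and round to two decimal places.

Inflammation score is recorded after the drug and is itself shifted by it — it sits on the causal path from drug to outcome. Conditioning on a mediator would strip out part of the effect we want; the pooled comparison gives the total causal effect.
So P(outcome | do(Drug K)) is just the pooled rate for Drug K: 345/480 = 0.719.

0.72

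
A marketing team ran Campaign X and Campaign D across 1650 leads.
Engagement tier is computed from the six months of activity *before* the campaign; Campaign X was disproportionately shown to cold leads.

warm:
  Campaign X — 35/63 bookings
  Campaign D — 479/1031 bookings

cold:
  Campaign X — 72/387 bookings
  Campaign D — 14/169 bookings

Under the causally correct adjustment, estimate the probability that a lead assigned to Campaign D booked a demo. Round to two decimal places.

Engagement tier differs across campaigns for reasons unrelated to any effect of the campaign itself, and it separately predicts the outcome — a classic confounder. We must compare within engagement tier levels.
Standardising Campaign D to the population engagement tier mix: 0.663·479/1031 + 0.337·14/169 = 0.336.

0.34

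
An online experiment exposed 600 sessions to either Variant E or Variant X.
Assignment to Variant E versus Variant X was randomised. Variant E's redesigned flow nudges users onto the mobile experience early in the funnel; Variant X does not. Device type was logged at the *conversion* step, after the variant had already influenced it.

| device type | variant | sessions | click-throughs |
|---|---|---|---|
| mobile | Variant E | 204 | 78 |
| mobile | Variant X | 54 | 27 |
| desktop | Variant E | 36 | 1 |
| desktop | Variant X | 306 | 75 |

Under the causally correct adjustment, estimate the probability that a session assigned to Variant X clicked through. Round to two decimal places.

Variant X is higher inside every device type stratum but Variant E is higher in aggregate. Whether to stratify depends on how device type relates to the variant.
Device type is downstream of the variant. One should not condition on a consequence of treatment, so the overall rates are the right comparison.
So P(outcome | do(Variant X)) is just the pooled rate for Variant X: 102/360 = 0.283.

0.28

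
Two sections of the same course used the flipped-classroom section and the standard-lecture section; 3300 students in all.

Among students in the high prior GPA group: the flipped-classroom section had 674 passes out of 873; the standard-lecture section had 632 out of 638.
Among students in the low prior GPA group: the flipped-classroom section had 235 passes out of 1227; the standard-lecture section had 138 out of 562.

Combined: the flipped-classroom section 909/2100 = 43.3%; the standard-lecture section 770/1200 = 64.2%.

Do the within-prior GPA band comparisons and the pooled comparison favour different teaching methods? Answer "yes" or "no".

no

Within each prior GPA band level (high prior GPA 77.2% vs 99.1%; low prior GPA 19.2% vs 24.6%), the standard-lecture section has the higher rate every time. Pooled: 43.3% vs 64.2% — the standard-lecture section has the higher rate overall. They agree.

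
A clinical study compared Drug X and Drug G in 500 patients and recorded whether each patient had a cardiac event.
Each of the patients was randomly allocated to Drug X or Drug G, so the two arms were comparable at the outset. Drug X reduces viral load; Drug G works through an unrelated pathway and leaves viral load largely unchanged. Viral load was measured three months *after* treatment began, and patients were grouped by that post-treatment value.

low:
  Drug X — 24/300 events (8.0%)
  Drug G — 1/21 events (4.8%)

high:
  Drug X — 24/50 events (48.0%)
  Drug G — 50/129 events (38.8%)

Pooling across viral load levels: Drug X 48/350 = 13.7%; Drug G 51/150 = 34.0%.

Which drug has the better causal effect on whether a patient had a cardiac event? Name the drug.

Drug X

The distribution of viral load is itself part of what the drug does — it is an intermediate outcome. Holding it fixed would remove that part of the effect; the total effect is the pooled difference.
Pooled: Drug X 13.7% vs Drug G 34.0%; Drug X is lower overall.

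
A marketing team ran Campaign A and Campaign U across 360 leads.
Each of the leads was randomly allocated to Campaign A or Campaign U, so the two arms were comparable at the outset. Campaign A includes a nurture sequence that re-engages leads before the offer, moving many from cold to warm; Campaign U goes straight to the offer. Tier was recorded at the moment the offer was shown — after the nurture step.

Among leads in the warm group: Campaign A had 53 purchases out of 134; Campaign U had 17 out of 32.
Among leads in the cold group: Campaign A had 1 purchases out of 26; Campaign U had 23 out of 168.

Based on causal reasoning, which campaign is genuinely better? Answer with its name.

The engagement tier-specific comparison favours Campaign U throughout, but the pooled figures favour Campaign A. The question is whether to condition on engagement tier.
Engagement tier lies on the pathway campaign → engagement tier → outcome, so adjusting for it blocks the indirect effect. For the total causal effect of campaign, use the unadjusted pooled rates.
Pooled: Campaign A 33.8% vs Campaign U 20.0%; Campaign A is higher overall.

Campaign A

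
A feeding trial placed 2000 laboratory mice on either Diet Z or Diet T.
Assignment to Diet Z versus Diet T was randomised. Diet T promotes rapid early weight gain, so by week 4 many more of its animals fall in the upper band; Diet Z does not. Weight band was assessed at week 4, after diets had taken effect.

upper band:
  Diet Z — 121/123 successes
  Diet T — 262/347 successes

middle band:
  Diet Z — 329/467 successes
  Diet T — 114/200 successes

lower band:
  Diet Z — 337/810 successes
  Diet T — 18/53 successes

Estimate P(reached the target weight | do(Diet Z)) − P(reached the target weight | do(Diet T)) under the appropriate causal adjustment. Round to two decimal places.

Week-4 weight band here is a post-treatment variable shaped by the diet; conditioning on it would introduce bias rather than remove it. The overall comparison is the causal one.
The causal difference is the pooled difference: 0.562 − 0.657 = -0.095.

-0.09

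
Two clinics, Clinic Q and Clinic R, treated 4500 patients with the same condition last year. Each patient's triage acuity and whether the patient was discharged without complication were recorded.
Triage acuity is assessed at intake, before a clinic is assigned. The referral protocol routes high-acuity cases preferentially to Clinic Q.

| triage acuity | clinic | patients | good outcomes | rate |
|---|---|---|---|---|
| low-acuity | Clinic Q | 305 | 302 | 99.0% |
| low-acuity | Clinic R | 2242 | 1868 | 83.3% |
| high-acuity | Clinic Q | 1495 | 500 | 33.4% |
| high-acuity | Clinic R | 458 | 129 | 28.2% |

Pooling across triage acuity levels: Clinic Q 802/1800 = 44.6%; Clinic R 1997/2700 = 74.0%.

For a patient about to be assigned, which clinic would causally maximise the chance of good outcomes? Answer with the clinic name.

Clinic Q

The triage acuity-specific comparison favours Clinic Q throughout, but the pooled figures favour Clinic R. The question is whether to condition on triage acuity.
Triage acuity is set before the clinic has any effect — it is not caused by the clinic — and it independently drives the outcome. That makes it a confounder, so the causal comparison is within triage acuity levels.
Within each level — low-acuity: 99.0% vs 83.3%; high-acuity: 33.4% vs 28.2% — Clinic Q is higher every time.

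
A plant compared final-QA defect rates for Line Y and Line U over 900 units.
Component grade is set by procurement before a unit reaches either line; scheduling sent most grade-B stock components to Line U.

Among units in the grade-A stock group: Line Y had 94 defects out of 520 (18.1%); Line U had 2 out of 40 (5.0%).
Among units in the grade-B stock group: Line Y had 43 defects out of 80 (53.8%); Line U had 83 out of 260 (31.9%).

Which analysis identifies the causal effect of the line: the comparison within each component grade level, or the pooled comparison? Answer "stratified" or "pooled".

Component grade is set before the line has any effect — it is not caused by the line — and it independently drives the outcome. That makes it a confounder, so the causal comparison is within component grade levels.
Within each level — grade-A stock: 18.1% vs 5.0%; grade-B stock: 53.8% vs 31.9% — Line U is lower every time.

stratified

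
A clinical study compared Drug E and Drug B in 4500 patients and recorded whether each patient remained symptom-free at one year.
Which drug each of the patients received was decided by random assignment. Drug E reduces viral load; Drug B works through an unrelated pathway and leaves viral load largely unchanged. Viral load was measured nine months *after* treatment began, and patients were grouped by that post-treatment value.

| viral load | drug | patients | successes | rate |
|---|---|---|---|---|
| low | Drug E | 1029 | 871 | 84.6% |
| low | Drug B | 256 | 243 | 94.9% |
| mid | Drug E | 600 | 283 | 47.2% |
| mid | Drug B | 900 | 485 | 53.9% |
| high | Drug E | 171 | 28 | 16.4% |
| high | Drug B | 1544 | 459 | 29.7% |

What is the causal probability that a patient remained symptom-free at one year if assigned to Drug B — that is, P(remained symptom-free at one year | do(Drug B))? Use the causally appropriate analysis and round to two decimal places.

0.44

Stratifying would compare drugs among patients the drugs themselves sorted into viral load groups — a form of selection on an intermediate. The unconditioned pooled rates give the total causal effect.
So P(outcome | do(Drug B)) is just the pooled rate for Drug B: 1187/2700 = 0.440.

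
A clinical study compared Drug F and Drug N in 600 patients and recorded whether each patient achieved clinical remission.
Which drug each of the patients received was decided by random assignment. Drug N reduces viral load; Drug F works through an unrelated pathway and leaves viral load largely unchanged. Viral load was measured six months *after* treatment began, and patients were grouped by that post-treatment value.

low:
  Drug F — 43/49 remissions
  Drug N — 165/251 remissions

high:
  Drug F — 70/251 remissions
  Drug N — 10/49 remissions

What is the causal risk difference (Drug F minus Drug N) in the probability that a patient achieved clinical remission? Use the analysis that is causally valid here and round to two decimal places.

The viral load-specific comparison favours Drug F throughout, but the pooled figures favour Drug N. The question is whether to condition on viral load.
The distribution of viral load is itself part of what the drug does — it is an intermediate outcome. Holding it fixed would remove that part of the effect; the total effect is the pooled difference.
The causal difference is the pooled difference: 0.377 − 0.583 = -0.207.

-0.21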